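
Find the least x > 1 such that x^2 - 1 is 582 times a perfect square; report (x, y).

(x, y) = (193, 8)

First expand sqrt(582) as a continued fraction. With x_i = (sqrt(582) + m_i)/d_i and (m_0, d_0) = (0, 1): a_0 = floor(sqrt(582)) = 24, since 24^2 = 576 <= 582 < 625 = 25^2.
Iterate m_{i+1} = d_i*a_i - m_i, d_{i+1} = (582 - m_{i+1}^2)/d_i, a_{i+1} = floor((a_0 + m_{i+1})/d_{i+1}):
  m_1 = 1*24 - 0 = 24, d_1 = (582 - 24^2)/1 = 6/1 = 6, a_1 = floor((24 + 24)/6) = 8.
  m_2 = 6*8 - 24 = 24, d_2 = (582 - 24^2)/6 = 6/6 = 1, a_2 = floor((24 + 24)/1) = 48.
  m_3 = 1*48 - 24 = 24, d_3 = (582 - 24^2)/1 = 6/1 = 6: (m_3, d_3) = (m_1, d_1) = (24, 6), so from here the quotients repeat a_1, a_2; the period length is 2.
So sqrt(582) = [24; (8, 48)] with period length k = 2.
k is even, so the fundamental solution of x^2 - 582y^2 = 1 is (p_{k-1}, q_{k-1}) = (p_1, q_1); compute convergents through index 1.
Convergents (p_i = a_i*p_{i-1} + p_{i-2}, q_i = a_i*q_{i-1} + q_{i-2} with p_{-2}=0, p_{-1}=1, q_{-2}=1, q_{-1}=0):
  i=0: a_0=24, p_0 = 24*1 + 0 = 24, q_0 = 24*0 + 1 = 1.
  i=1: a_1=8, p_1 = 8*24 + 1 = 193, q_1 = 8*1 + 0 = 8.
Check: 193^2 - 582*8^2 = 37249 - 37248 = 1, so (x, y) = (193, 8) solves the equation, and by the theorem it is the least positive solution.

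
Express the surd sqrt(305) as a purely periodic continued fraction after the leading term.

[17; (2, 6, 2, 34)]

Write x_i = (sqrt(305) + m_i)/d_i with (m_0, d_0) = (0, 1). a_0 = floor(sqrt(305)) = 17, since 17^2 = 289 <= 305 < 324 = 18^2.
Iterate m_{i+1} = d_i*a_i - m_i, d_{i+1} = (305 - m_{i+1}^2)/d_i, a_{i+1} = floor((a_0 + m_{i+1})/d_{i+1}):
  m_1 = 1*17 - 0 = 17, d_1 = (305 - 17^2)/1 = 16/1 = 16, a_1 = floor((17 + 17)/16) = 2.
  m_2 = 16*2 - 17 = 15, d_2 = (305 - 15^2)/16 = 80/16 = 5, a_2 = floor((17 + 15)/5) = 6.
  m_3 = 5*6 - 15 = 15, d_3 = (305 - 15^2)/5 = 80/5 = 16, a_3 = floor((17 + 15)/16) = 2.
  m_4 = 16*2 - 15 = 17, d_4 = (305 - 17^2)/16 = 16/16 = 1, a_4 = floor((17 + 17)/1) = 34.
  m_5 = 1*34 - 17 = 17, d_5 = (305 - 17^2)/1 = 16/1 = 16: (m_5, d_5) = (m_1, d_1) = (17, 16), so from here the quotients repeat a_1, ..., a_4; the period length is 4.
Hence the expansion of sqrt(305) is a_0 = 17 followed by the repeating block 2, 6, 2, 34 (period 4).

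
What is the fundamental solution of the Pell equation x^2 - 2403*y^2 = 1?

(x, y) = (2402, 49)

First expand sqrt(2403) as a continued fraction. With x_i = (sqrt(2403) + m_i)/d_i and (m_0, d_0) = (0, 1): a_0 = floor(sqrt(2403)) = 49, since 49^2 = 2401 <= 2403 < 2500 = 50^2.
Iterate m_{i+1} = d_i*a_i - m_i, d_{i+1} = (2403 - m_{i+1}^2)/d_i, a_{i+1} = floor((a_0 + m_{i+1})/d_{i+1}):
  m_1 = 1*49 - 0 = 49, d_1 = (2403 - 49^2)/1 = 2/1 = 2, a_1 = floor((49 + 49)/2) = 49.
  m_2 = 2*49 - 49 = 49, d_2 = (2403 - 49^2)/2 = 2/2 = 1, a_2 = floor((49 + 49)/1) = 98.
  m_3 = 1*98 - 49 = 49, d_3 = (2403 - 49^2)/1 = 2/1 = 2: (m_3, d_3) = (m_1, d_1) = (49, 2), so from here the quotients repeat a_1, a_2; the period length is 2.
So sqrt(2403) = [49; (49, 98)] with period length k = 2.
k is even, so the fundamental solution of x^2 - 2403y^2 = 1 is (p_{k-1}, q_{k-1}) = (p_1, q_1); compute convergents through index 1.
Convergents (p_i = a_i*p_{i-1} + p_{i-2}, q_i = a_i*q_{i-1} + q_{i-2} with p_{-2}=0, p_{-1}=1, q_{-2}=1, q_{-1}=0):
  i=0: a_0=49, p_0 = 49*1 + 0 = 49, q_0 = 49*0 + 1 = 1.
  i=1: a_1=49, p_1 = 49*49 + 1 = 2402, q_1 = 49*1 + 0 = 49.
Check: 2402^2 - 2403*49^2 = 5769604 - 5769603 = 1, so (x, y) = (2402, 49) solves the equation, and by the theorem it is the least positive solution.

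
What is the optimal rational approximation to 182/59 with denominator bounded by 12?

Expand x = 182/59 as a continued fraction with the Euclidean algorithm:
  182 = 3*59 + 5, so a_0 = 3.
  59 = 11*5 + 4, so a_1 = 11.
  5 = 1*4 + 1, so a_2 = 1.
  4 = 4*1 + 0, so a_3 = 4.
so x = [3; 11, 1, 4].
Convergents (p_i = a_i*p_{i-1} + p_{i-2}, q_i = a_i*q_{i-1} + q_{i-2} with p_{-2}=0, p_{-1}=1, q_{-2}=1, q_{-1}=0), until the denominator exceeds 12:
  i=0: a_0=3, p_0 = 3*1 + 0 = 3, q_0 = 3*0 + 1 = 1.
  i=1: a_1=11, p_1 = 11*3 + 1 = 34, q_1 = 11*1 + 0 = 11.
  i=2: a_2=1, p_2 = 1*34 + 3 = 37, q_2 = 1*11 + 1 = 12.
  i=3: a_3=4, p_3 = 4*37 + 34 = 182, q_3 = 4*12 + 11 = 59.
q_3 = 59 > 12, so the last convergent with denominator <= 12 is p_2/q_2 = 37/12.
The closest fraction with denominator <= 12 is either p_2/q_2 or the intermediate fraction (k*p_2 + p_1)/(k*q_2 + q_1) with the largest k >= 1 whose denominator stays <= 12; these approach x as k grows, and every other convergent or intermediate fraction in range is farther away.
Largest k: floor((12 - q_1)/q_2) = floor((12 - 11)/12) = 0.
Since k = 0, no intermediate fraction beyond p_2/q_2 has denominator <= 12, so the convergent 37/12 is the closest (its error is |182*12 - 37*59|/(59*12) = 1/708).

37/12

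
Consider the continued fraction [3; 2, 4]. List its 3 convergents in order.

Using the convergent recurrence p_i = a_i*p_{i-1} + p_{i-2}, q_i = a_i*q_{i-1} + q_{i-2} with p_{-2}=0, p_{-1}=1, q_{-2}=1, q_{-1}=0:
  i=0: a_0=3, p_0 = 3*1 + 0 = 3, q_0 = 3*0 + 1 = 1.
  i=1: a_1=2, p_1 = 2*3 + 1 = 7, q_1 = 2*1 + 0 = 2.
  i=2: a_2=4, p_2 = 4*7 + 3 = 31, q_2 = 4*2 + 1 = 9.

3/1, 7/2, 31/9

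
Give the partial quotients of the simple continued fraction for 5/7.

Run the Euclidean algorithm on 5 and 7; the successive quotients are the partial quotients a_0, a_1, ... (each step inverts the fractional part left over by the previous one):
  5 = 0*7 + 5, so a_0 = 0.
  7 = 1*5 + 2, so a_1 = 1.
  5 = 2*2 + 1, so a_2 = 2.
  2 = 2*1 + 0, so a_3 = 2.
The remainder reaches 0 after 4 divisions, so the expansion has 4 partial quotients, read off in order.

[0; 1, 2, 2]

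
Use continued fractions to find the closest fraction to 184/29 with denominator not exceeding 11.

19/3

Expand x = 184/29 as a continued fraction with the Euclidean algorithm:
  184 = 6*29 + 10, so a_0 = 6.
  29 = 2*10 + 9, so a_1 = 2.
  10 = 1*9 + 1, so a_2 = 1.
  9 = 9*1 + 0, so a_3 = 9.
so x = [6; 2, 1, 9].
Convergents (p_i = a_i*p_{i-1} + p_{i-2}, q_i = a_i*q_{i-1} + q_{i-2} with p_{-2}=0, p_{-1}=1, q_{-2}=1, q_{-1}=0), until the denominator exceeds 11:
  i=0: a_0=6, p_0 = 6*1 + 0 = 6, q_0 = 6*0 + 1 = 1.
  i=1: a_1=2, p_1 = 2*6 + 1 = 13, q_1 = 2*1 + 0 = 2.
  i=2: a_2=1, p_2 = 1*13 + 6 = 19, q_2 = 1*2 + 1 = 3.
  i=3: a_3=9, p_3 = 9*19 + 13 = 184, q_3 = 9*3 + 2 = 29.
q_3 = 29 > 11, so the last convergent with denominator <= 11 is p_2/q_2 = 19/3.
The closest fraction with denominator <= 11 is either p_2/q_2 or the intermediate fraction (k*p_2 + p_1)/(k*q_2 + q_1) with the largest k >= 1 whose denominator stays <= 11; these approach x as k grows, and every other convergent or intermediate fraction in range is farther away.
Largest k: floor((11 - q_1)/q_2) = floor((11 - 2)/3) = 3.
That gives (3*19 + 13)/(3*3 + 2) = 70/11.
Compare the errors: |x - 19/3| = |184*3 - 19*29|/(29*3) = 1/87, and |x - 70/11| = |184*11 - 70*29|/(29*11) = 6/319.
Cross-multiplying, 1*319 = 319 < 522 = 6*87, so 1/87 is smaller: the convergent 19/3 is closer to x than 70/11.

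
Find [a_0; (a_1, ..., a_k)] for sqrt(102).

Write x_i = (sqrt(102) + m_i)/d_i with (m_0, d_0) = (0, 1). a_0 = floor(sqrt(102)) = 10, since 10^2 = 100 <= 102 < 121 = 11^2.
Iterate m_{i+1} = d_i*a_i - m_i, d_{i+1} = (102 - m_{i+1}^2)/d_i, a_{i+1} = floor((a_0 + m_{i+1})/d_{i+1}):
  m_1 = 1*10 - 0 = 10, d_1 = (102 - 10^2)/1 = 2/1 = 2, a_1 = floor((10 + 10)/2) = 10.
  m_2 = 2*10 - 10 = 10, d_2 = (102 - 10^2)/2 = 2/2 = 1, a_2 = floor((10 + 10)/1) = 20.
  m_3 = 1*20 - 10 = 10, d_3 = (102 - 10^2)/1 = 2/1 = 2: (m_3, d_3) = (m_1, d_1) = (10, 2), so from here the quotients repeat a_1, a_2; the period length is 2.
Hence the expansion of sqrt(102) is a_0 = 10 followed by the repeating block 10, 20 (period 2).

[10; (10, 20)]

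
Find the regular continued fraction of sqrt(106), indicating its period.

Write x_i = (sqrt(106) + m_i)/d_i with (m_0, d_0) = (0, 1). a_0 = floor(sqrt(106)) = 10, since 10^2 = 100 <= 106 < 121 = 11^2.
Iterate m_{i+1} = d_i*a_i - m_i, d_{i+1} = (106 - m_{i+1}^2)/d_i, a_{i+1} = floor((a_0 + m_{i+1})/d_{i+1}):
  m_1 = 1*10 - 0 = 10, d_1 = (106 - 10^2)/1 = 6/1 = 6, a_1 = floor((10 + 10)/6) = 3.
  m_2 = 6*3 - 10 = 8, d_2 = (106 - 8^2)/6 = 42/6 = 7, a_2 = floor((10 + 8)/7) = 2.
  m_3 = 7*2 - 8 = 6, d_3 = (106 - 6^2)/7 = 70/7 = 10, a_3 = floor((10 + 6)/10) = 1.
  m_4 = 10*1 - 6 = 4, d_4 = (106 - 4^2)/10 = 90/10 = 9, a_4 = floor((10 + 4)/9) = 1.
  m_5 = 9*1 - 4 = 5, d_5 = (106 - 5^2)/9 = 81/9 = 9, a_5 = floor((10 + 5)/9) = 1.
  m_6 = 9*1 - 5 = 4, d_6 = (106 - 4^2)/9 = 90/9 = 10, a_6 = floor((10 + 4)/10) = 1.
  m_7 = 10*1 - 4 = 6, d_7 = (106 - 6^2)/10 = 70/10 = 7, a_7 = floor((10 + 6)/7) = 2.
  m_8 = 7*2 - 6 = 8, d_8 = (106 - 8^2)/7 = 42/7 = 6, a_8 = floor((10 + 8)/6) = 3.
  m_9 = 6*3 - 8 = 10, d_9 = (106 - 10^2)/6 = 6/6 = 1, a_9 = floor((10 + 10)/1) = 20.
  m_10 = 1*20 - 10 = 10, d_10 = (106 - 10^2)/1 = 6/1 = 6: (m_10, d_10) = (m_1, d_1) = (10, 6), so from here the quotients repeat a_1, ..., a_9; the period length is 9.
Hence the expansion of sqrt(106) is a_0 = 10 followed by the repeating block 3, 2, 1, 1, 1, 1, 2, 3, 20 (period 9).

[10; (3, 2, 1, 1, 1, 1, 2, 3, 20)]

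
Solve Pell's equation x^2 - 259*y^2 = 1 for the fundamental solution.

First expand sqrt(259) as a continued fraction. With x_i = (sqrt(259) + m_i)/d_i and (m_0, d_0) = (0, 1): a_0 = floor(sqrt(259)) = 16, since 16^2 = 256 <= 259 < 289 = 17^2.
Iterate m_{i+1} = d_i*a_i - m_i, d_{i+1} = (259 - m_{i+1}^2)/d_i, a_{i+1} = floor((a_0 + m_{i+1})/d_{i+1}):
  m_1 = 1*16 - 0 = 16, d_1 = (259 - 16^2)/1 = 3/1 = 3, a_1 = floor((16 + 16)/3) = 10.
  m_2 = 3*10 - 16 = 14, d_2 = (259 - 14^2)/3 = 63/3 = 21, a_2 = floor((16 + 14)/21) = 1.
  m_3 = 21*1 - 14 = 7, d_3 = (259 - 7^2)/21 = 210/21 = 10, a_3 = floor((16 + 7)/10) = 2.
  m_4 = 10*2 - 7 = 13, d_4 = (259 - 13^2)/10 = 90/10 = 9, a_4 = floor((16 + 13)/9) = 3.
  m_5 = 9*3 - 13 = 14, d_5 = (259 - 14^2)/9 = 63/9 = 7, a_5 = floor((16 + 14)/7) = 4.
  m_6 = 7*4 - 14 = 14, d_6 = (259 - 14^2)/7 = 63/7 = 9, a_6 = floor((16 + 14)/9) = 3.
  m_7 = 9*3 - 14 = 13, d_7 = (259 - 13^2)/9 = 90/9 = 10, a_7 = floor((16 + 13)/10) = 2.
  m_8 = 10*2 - 13 = 7, d_8 = (259 - 7^2)/10 = 210/10 = 21, a_8 = floor((16 + 7)/21) = 1.
  m_9 = 21*1 - 7 = 14, d_9 = (259 - 14^2)/21 = 63/21 = 3, a_9 = floor((16 + 14)/3) = 10.
  m_10 = 3*10 - 14 = 16, d_10 = (259 - 16^2)/3 = 3/3 = 1, a_10 = floor((16 + 16)/1) = 32.
  m_11 = 1*32 - 16 = 16, d_11 = (259 - 16^2)/1 = 3/1 = 3: (m_11, d_11) = (m_1, d_1) = (16, 3), so from here the quotients repeat a_1, ..., a_10; the period length is 10.
So sqrt(259) = [16; (10, 1, 2, 3, 4, 3, 2, 1, 10, 32)] with period length k = 10.
k is even, so the fundamental solution of x^2 - 259y^2 = 1 is (p_{k-1}, q_{k-1}) = (p_9, q_9); compute convergents through index 9.
Convergents (p_i = a_i*p_{i-1} + p_{i-2}, q_i = a_i*q_{i-1} + q_{i-2} with p_{-2}=0, p_{-1}=1, q_{-2}=1, q_{-1}=0):
  i=0: a_0=16, p_0 = 16*1 + 0 = 16, q_0 = 16*0 + 1 = 1.
  i=1: a_1=10, p_1 = 10*16 + 1 = 161, q_1 = 10*1 + 0 = 10.
  i=2: a_2=1, p_2 = 1*161 + 16 = 177, q_2 = 1*10 + 1 = 11.
  i=3: a_3=2, p_3 = 2*177 + 161 = 515, q_3 = 2*11 + 10 = 32.
  i=4: a_4=3, p_4 = 3*515 + 177 = 1722, q_4 = 3*32 + 11 = 107.
  i=5: a_5=4, p_5 = 4*1722 + 515 = 7403, q_5 = 4*107 + 32 = 460.
  i=6: a_6=3, p_6 = 3*7403 + 1722 = 23931, q_6 = 3*460 + 107 = 1487.
  i=7: a_7=2, p_7 = 2*23931 + 7403 = 55265, q_7 = 2*1487 + 460 = 3434.
  i=8: a_8=1, p_8 = 1*55265 + 23931 = 79196, q_8 = 1*3434 + 1487 = 4921.
  i=9: a_9=10, p_9 = 10*79196 + 55265 = 847225, q_9 = 10*4921 + 3434 = 52644.
Check: 847225^2 - 259*52644^2 = 717790200625 - 717790200624 = 1, so (x, y) = (847225, 52644) solves the equation, and by the theorem it is the least positive solution.

(x, y) = (847225, 52644)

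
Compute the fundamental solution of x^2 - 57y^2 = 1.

First expand sqrt(57) as a continued fraction. With x_i = (sqrt(57) + m_i)/d_i and (m_0, d_0) = (0, 1): a_0 = floor(sqrt(57)) = 7, since 7^2 = 49 <= 57 < 64 = 8^2.
Iterate m_{i+1} = d_i*a_i - m_i, d_{i+1} = (57 - m_{i+1}^2)/d_i, a_{i+1} = floor((a_0 + m_{i+1})/d_{i+1}):
  m_1 = 1*7 - 0 = 7, d_1 = (57 - 7^2)/1 = 8/1 = 8, a_1 = floor((7 + 7)/8) = 1.
  m_2 = 8*1 - 7 = 1, d_2 = (57 - 1^2)/8 = 56/8 = 7, a_2 = floor((7 + 1)/7) = 1.
  m_3 = 7*1 - 1 = 6, d_3 = (57 - 6^2)/7 = 21/7 = 3, a_3 = floor((7 + 6)/3) = 4.
  m_4 = 3*4 - 6 = 6, d_4 = (57 - 6^2)/3 = 21/3 = 7, a_4 = floor((7 + 6)/7) = 1.
  m_5 = 7*1 - 6 = 1, d_5 = (57 - 1^2)/7 = 56/7 = 8, a_5 = floor((7 + 1)/8) = 1.
  m_6 = 8*1 - 1 = 7, d_6 = (57 - 7^2)/8 = 8/8 = 1, a_6 = floor((7 + 7)/1) = 14.
  m_7 = 1*14 - 7 = 7, d_7 = (57 - 7^2)/1 = 8/1 = 8: (m_7, d_7) = (m_1, d_1) = (7, 8), so from here the quotients repeat a_1, ..., a_6; the period length is 6.
So sqrt(57) = [7; (1, 1, 4, 1, 1, 14)] with period length k = 6.
k is even, so the fundamental solution of x^2 - 57y^2 = 1 is (p_{k-1}, q_{k-1}) = (p_5, q_5); compute convergents through index 5.
Convergents (p_i = a_i*p_{i-1} + p_{i-2}, q_i = a_i*q_{i-1} + q_{i-2} with p_{-2}=0, p_{-1}=1, q_{-2}=1, q_{-1}=0):
  i=0: a_0=7, p_0 = 7*1 + 0 = 7, q_0 = 7*0 + 1 = 1.
  i=1: a_1=1, p_1 = 1*7 + 1 = 8, q_1 = 1*1 + 0 = 1.
  i=2: a_2=1, p_2 = 1*8 + 7 = 15, q_2 = 1*1 + 1 = 2.
  i=3: a_3=4, p_3 = 4*15 + 8 = 68, q_3 = 4*2 + 1 = 9.
  i=4: a_4=1, p_4 = 1*68 + 15 = 83, q_4 = 1*9 + 2 = 11.
  i=5: a_5=1, p_5 = 1*83 + 68 = 151, q_5 = 1*11 + 9 = 20.
Check: 151^2 - 57*20^2 = 22801 - 22800 = 1, so (x, y) = (151, 20) solves the equation, and by the theorem it is the least positive solution.

(x, y) = (151, 20)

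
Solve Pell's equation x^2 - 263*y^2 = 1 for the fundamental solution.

First expand sqrt(263) as a continued fraction. With x_i = (sqrt(263) + m_i)/d_i and (m_0, d_0) = (0, 1): a_0 = floor(sqrt(263)) = 16, since 16^2 = 256 <= 263 < 289 = 17^2.
Iterate m_{i+1} = d_i*a_i - m_i, d_{i+1} = (263 - m_{i+1}^2)/d_i, a_{i+1} = floor((a_0 + m_{i+1})/d_{i+1}):
  m_1 = 1*16 - 0 = 16, d_1 = (263 - 16^2)/1 = 7/1 = 7, a_1 = floor((16 + 16)/7) = 4.
  m_2 = 7*4 - 16 = 12, d_2 = (263 - 12^2)/7 = 119/7 = 17, a_2 = floor((16 + 12)/17) = 1.
  m_3 = 17*1 - 12 = 5, d_3 = (263 - 5^2)/17 = 238/17 = 14, a_3 = floor((16 + 5)/14) = 1.
  m_4 = 14*1 - 5 = 9, d_4 = (263 - 9^2)/14 = 182/14 = 13, a_4 = floor((16 + 9)/13) = 1.
  m_5 = 13*1 - 9 = 4, d_5 = (263 - 4^2)/13 = 247/13 = 19, a_5 = floor((16 + 4)/19) = 1.
  m_6 = 19*1 - 4 = 15, d_6 = (263 - 15^2)/19 = 38/19 = 2, a_6 = floor((16 + 15)/2) = 15.
  m_7 = 2*15 - 15 = 15, d_7 = (263 - 15^2)/2 = 38/2 = 19, a_7 = floor((16 + 15)/19) = 1.
  m_8 = 19*1 - 15 = 4, d_8 = (263 - 4^2)/19 = 247/19 = 13, a_8 = floor((16 + 4)/13) = 1.
  m_9 = 13*1 - 4 = 9, d_9 = (263 - 9^2)/13 = 182/13 = 14, a_9 = floor((16 + 9)/14) = 1.
  m_10 = 14*1 - 9 = 5, d_10 = (263 - 5^2)/14 = 238/14 = 17, a_10 = floor((16 + 5)/17) = 1.
  m_11 = 17*1 - 5 = 12, d_11 = (263 - 12^2)/17 = 119/17 = 7, a_11 = floor((16 + 12)/7) = 4.
  m_12 = 7*4 - 12 = 16, d_12 = (263 - 16^2)/7 = 7/7 = 1, a_12 = floor((16 + 16)/1) = 32.
  m_13 = 1*32 - 16 = 16, d_13 = (263 - 16^2)/1 = 7/1 = 7: (m_13, d_13) = (m_1, d_1) = (16, 7), so from here the quotients repeat a_1, ..., a_12; the period length is 12.
So sqrt(263) = [16; (4, 1, 1, 1, 1, 15, 1, 1, 1, 1, 4, 32)] with period length k = 12.
k is even, so the fundamental solution of x^2 - 263y^2 = 1 is (p_{k-1}, q_{k-1}) = (p_11, q_11); compute convergents through index 11.
Convergents (p_i = a_i*p_{i-1} + p_{i-2}, q_i = a_i*q_{i-1} + q_{i-2} with p_{-2}=0, p_{-1}=1, q_{-2}=1, q_{-1}=0):
  i=0: a_0=16, p_0 = 16*1 + 0 = 16, q_0 = 16*0 + 1 = 1.
  i=1: a_1=4, p_1 = 4*16 + 1 = 65, q_1 = 4*1 + 0 = 4.
  i=2: a_2=1, p_2 = 1*65 + 16 = 81, q_2 = 1*4 + 1 = 5.
  i=3: a_3=1, p_3 = 1*81 + 65 = 146, q_3 = 1*5 + 4 = 9.
  i=4: a_4=1, p_4 = 1*146 + 81 = 227, q_4 = 1*9 + 5 = 14.
  i=5: a_5=1, p_5 = 1*227 + 146 = 373, q_5 = 1*14 + 9 = 23.
  i=6: a_6=15, p_6 = 15*373 + 227 = 5822, q_6 = 15*23 + 14 = 359.
  i=7: a_7=1, p_7 = 1*5822 + 373 = 6195, q_7 = 1*359 + 23 = 382.
  i=8: a_8=1, p_8 = 1*6195 + 5822 = 12017, q_8 = 1*382 + 359 = 741.
  i=9: a_9=1, p_9 = 1*12017 + 6195 = 18212, q_9 = 1*741 + 382 = 1123.
  i=10: a_10=1, p_10 = 1*18212 + 12017 = 30229, q_10 = 1*1123 + 741 = 1864.
  i=11: a_11=4, p_11 = 4*30229 + 18212 = 139128, q_11 = 4*1864 + 1123 = 8579.
Check: 139128^2 - 263*8579^2 = 19356600384 - 19356600383 = 1, so (x, y) = (139128, 8579) solves the equation, and by the theorem it is the least positive solution.

(x, y) = (139128, 8579)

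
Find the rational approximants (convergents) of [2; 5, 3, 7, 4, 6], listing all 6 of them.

Using the convergent recurrence p_i = a_i*p_{i-1} + p_{i-2}, q_i = a_i*q_{i-1} + q_{i-2} with p_{-2}=0, p_{-1}=1, q_{-2}=1, q_{-1}=0:
  i=0: a_0=2, p_0 = 2*1 + 0 = 2, q_0 = 2*0 + 1 = 1.
  i=1: a_1=5, p_1 = 5*2 + 1 = 11, q_1 = 5*1 + 0 = 5.
  i=2: a_2=3, p_2 = 3*11 + 2 = 35, q_2 = 3*5 + 1 = 16.
  i=3: a_3=7, p_3 = 7*35 + 11 = 256, q_3 = 7*16 + 5 = 117.
  i=4: a_4=4, p_4 = 4*256 + 35 = 1059, q_4 = 4*117 + 16 = 484.
  i=5: a_5=6, p_5 = 6*1059 + 256 = 6610, q_5 = 6*484 + 117 = 3021.

2/1, 11/5, 35/16, 256/117, 1059/484, 6610/3021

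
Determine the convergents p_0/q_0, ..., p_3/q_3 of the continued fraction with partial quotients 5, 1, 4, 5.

5/1, 6/1, 29/5, 151/26

Using the convergent recurrence p_i = a_i*p_{i-1} + p_{i-2}, q_i = a_i*q_{i-1} + q_{i-2} with p_{-2}=0, p_{-1}=1, q_{-2}=1, q_{-1}=0:
  i=0: a_0=5, p_0 = 5*1 + 0 = 5, q_0 = 5*0 + 1 = 1.
  i=1: a_1=1, p_1 = 1*5 + 1 = 6, q_1 = 1*1 + 0 = 1.
  i=2: a_2=4, p_2 = 4*6 + 5 = 29, q_2 = 4*1 + 1 = 5.
  i=3: a_3=5, p_3 = 5*29 + 6 = 151, q_3 = 5*5 + 1 = 26.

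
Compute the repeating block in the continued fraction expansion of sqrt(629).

[25; (12, 1, 1, 12, 50)]

Write x_i = (sqrt(629) + m_i)/d_i with (m_0, d_0) = (0, 1). a_0 = floor(sqrt(629)) = 25, since 25^2 = 625 <= 629 < 676 = 26^2.
Iterate m_{i+1} = d_i*a_i - m_i, d_{i+1} = (629 - m_{i+1}^2)/d_i, a_{i+1} = floor((a_0 + m_{i+1})/d_{i+1}):
  m_1 = 1*25 - 0 = 25, d_1 = (629 - 25^2)/1 = 4/1 = 4, a_1 = floor((25 + 25)/4) = 12.
  m_2 = 4*12 - 25 = 23, d_2 = (629 - 23^2)/4 = 100/4 = 25, a_2 = floor((25 + 23)/25) = 1.
  m_3 = 25*1 - 23 = 2, d_3 = (629 - 2^2)/25 = 625/25 = 25, a_3 = floor((25 + 2)/25) = 1.
  m_4 = 25*1 - 2 = 23, d_4 = (629 - 23^2)/25 = 100/25 = 4, a_4 = floor((25 + 23)/4) = 12.
  m_5 = 4*12 - 23 = 25, d_5 = (629 - 25^2)/4 = 4/4 = 1, a_5 = floor((25 + 25)/1) = 50.
  m_6 = 1*50 - 25 = 25, d_6 = (629 - 25^2)/1 = 4/1 = 4: (m_6, d_6) = (m_1, d_1) = (25, 4), so from here the quotients repeat a_1, ..., a_5; the period length is 5.
Hence the expansion of sqrt(629) is a_0 = 25 followed by the repeating block 12, 1, 1, 12, 50 (period 5).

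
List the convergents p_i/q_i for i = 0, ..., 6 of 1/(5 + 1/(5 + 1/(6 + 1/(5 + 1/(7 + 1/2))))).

Using the convergent recurrence p_i = a_i*p_{i-1} + p_{i-2}, q_i = a_i*q_{i-1} + q_{i-2} with p_{-2}=0, p_{-1}=1, q_{-2}=1, q_{-1}=0:
  i=0: a_0=0, p_0 = 0*1 + 0 = 0, q_0 = 0*0 + 1 = 1.
  i=1: a_1=5, p_1 = 5*0 + 1 = 1, q_1 = 5*1 + 0 = 5.
  i=2: a_2=5, p_2 = 5*1 + 0 = 5, q_2 = 5*5 + 1 = 26.
  i=3: a_3=6, p_3 = 6*5 + 1 = 31, q_3 = 6*26 + 5 = 161.
  i=4: a_4=5, p_4 = 5*31 + 5 = 160, q_4 = 5*161 + 26 = 831.
  i=5: a_5=7, p_5 = 7*160 + 31 = 1151, q_5 = 7*831 + 161 = 5978.
  i=6: a_6=2, p_6 = 2*1151 + 160 = 2462, q_6 = 2*5978 + 831 = 12787.

0/1, 1/5, 5/26, 31/161, 160/831, 1151/5978, 2462/12787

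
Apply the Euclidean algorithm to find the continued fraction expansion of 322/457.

[0; 1, 2, 2, 1, 1, 2, 10]

Run the Euclidean algorithm on 322 and 457; the successive quotients are the partial quotients a_0, a_1, ... (each step inverts the fractional part left over by the previous one):
  322 = 0*457 + 322, so a_0 = 0.
  457 = 1*322 + 135, so a_1 = 1.
  322 = 2*135 + 52, so a_2 = 2.
  135 = 2*52 + 31, so a_3 = 2.
  52 = 1*31 + 21, so a_4 = 1.
  31 = 1*21 + 10, so a_5 = 1.
  21 = 2*10 + 1, so a_6 = 2.
  10 = 10*1 + 0, so a_7 = 10.
The remainder reaches 0 after 8 divisions, so the expansion has 8 partial quotients, read off in order.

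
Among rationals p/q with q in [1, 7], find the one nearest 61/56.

8/7

Expand x = 61/56 as a continued fraction with the Euclidean algorithm:
  61 = 1*56 + 5, so a_0 = 1.
  56 = 11*5 + 1, so a_1 = 11.
  5 = 5*1 + 0, so a_2 = 5.
so x = [1; 11, 5].
Convergents (p_i = a_i*p_{i-1} + p_{i-2}, q_i = a_i*q_{i-1} + q_{i-2} with p_{-2}=0, p_{-1}=1, q_{-2}=1, q_{-1}=0), until the denominator exceeds 7:
  i=0: a_0=1, p_0 = 1*1 + 0 = 1, q_0 = 1*0 + 1 = 1.
  i=1: a_1=11, p_1 = 11*1 + 1 = 12, q_1 = 11*1 + 0 = 11.
q_1 = 11 > 7, so the last convergent with denominator <= 7 is p_0/q_0 = 1/1.
The closest fraction with denominator <= 7 is either p_0/q_0 or the intermediate fraction (k*p_0 + p_{-1})/(k*q_0 + q_{-1}) with the largest k >= 1 whose denominator stays <= 7; these approach x as k grows, and every other convergent or intermediate fraction in range is farther away.
Largest k: floor((7 - q_{-1})/q_0) = floor((7 - 0)/1) = 7 (using the seeds p_{-1} = 1, q_{-1} = 0).
That gives (7*1 + 1)/(7*1 + 0) = 8/7.
Compare the errors: |x - 1/1| = |61*1 - 1*56|/(56*1) = 5/56, and |x - 8/7| = |61*7 - 8*56|/(56*7) = 21/392.
Cross-multiplying, 21*56 = 1176 < 1960 = 5*392, so 21/392 is smaller: the intermediate fraction 8/7 is closer to x than 1/1.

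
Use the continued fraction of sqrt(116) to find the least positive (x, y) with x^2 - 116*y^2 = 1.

First expand sqrt(116) as a continued fraction. With x_i = (sqrt(116) + m_i)/d_i and (m_0, d_0) = (0, 1): a_0 = floor(sqrt(116)) = 10, since 10^2 = 100 <= 116 < 121 = 11^2.
Iterate m_{i+1} = d_i*a_i - m_i, d_{i+1} = (116 - m_{i+1}^2)/d_i, a_{i+1} = floor((a_0 + m_{i+1})/d_{i+1}):
  m_1 = 1*10 - 0 = 10, d_1 = (116 - 10^2)/1 = 16/1 = 16, a_1 = floor((10 + 10)/16) = 1.
  m_2 = 16*1 - 10 = 6, d_2 = (116 - 6^2)/16 = 80/16 = 5, a_2 = floor((10 + 6)/5) = 3.
  m_3 = 5*3 - 6 = 9, d_3 = (116 - 9^2)/5 = 35/5 = 7, a_3 = floor((10 + 9)/7) = 2.
  m_4 = 7*2 - 9 = 5, d_4 = (116 - 5^2)/7 = 91/7 = 13, a_4 = floor((10 + 5)/13) = 1.
  m_5 = 13*1 - 5 = 8, d_5 = (116 - 8^2)/13 = 52/13 = 4, a_5 = floor((10 + 8)/4) = 4.
  m_6 = 4*4 - 8 = 8, d_6 = (116 - 8^2)/4 = 52/4 = 13, a_6 = floor((10 + 8)/13) = 1.
  m_7 = 13*1 - 8 = 5, d_7 = (116 - 5^2)/13 = 91/13 = 7, a_7 = floor((10 + 5)/7) = 2.
  m_8 = 7*2 - 5 = 9, d_8 = (116 - 9^2)/7 = 35/7 = 5, a_8 = floor((10 + 9)/5) = 3.
  m_9 = 5*3 - 9 = 6, d_9 = (116 - 6^2)/5 = 80/5 = 16, a_9 = floor((10 + 6)/16) = 1.
  m_10 = 16*1 - 6 = 10, d_10 = (116 - 10^2)/16 = 16/16 = 1, a_10 = floor((10 + 10)/1) = 20.
  m_11 = 1*20 - 10 = 10, d_11 = (116 - 10^2)/1 = 16/1 = 16: (m_11, d_11) = (m_1, d_1) = (10, 16), so from here the quotients repeat a_1, ..., a_10; the period length is 10.
So sqrt(116) = [10; (1, 3, 2, 1, 4, 1, 2, 3, 1, 20)] with period length k = 10.
k is even, so the fundamental solution of x^2 - 116y^2 = 1 is (p_{k-1}, q_{k-1}) = (p_9, q_9); compute convergents through index 9.
Convergents (p_i = a_i*p_{i-1} + p_{i-2}, q_i = a_i*q_{i-1} + q_{i-2} with p_{-2}=0, p_{-1}=1, q_{-2}=1, q_{-1}=0):
  i=0: a_0=10, p_0 = 10*1 + 0 = 10, q_0 = 10*0 + 1 = 1.
  i=1: a_1=1, p_1 = 1*10 + 1 = 11, q_1 = 1*1 + 0 = 1.
  i=2: a_2=3, p_2 = 3*11 + 10 = 43, q_2 = 3*1 + 1 = 4.
  i=3: a_3=2, p_3 = 2*43 + 11 = 97, q_3 = 2*4 + 1 = 9.
  i=4: a_4=1, p_4 = 1*97 + 43 = 140, q_4 = 1*9 + 4 = 13.
  i=5: a_5=4, p_5 = 4*140 + 97 = 657, q_5 = 4*13 + 9 = 61.
  i=6: a_6=1, p_6 = 1*657 + 140 = 797, q_6 = 1*61 + 13 = 74.
  i=7: a_7=2, p_7 = 2*797 + 657 = 2251, q_7 = 2*74 + 61 = 209.
  i=8: a_8=3, p_8 = 3*2251 + 797 = 7550, q_8 = 3*209 + 74 = 701.
  i=9: a_9=1, p_9 = 1*7550 + 2251 = 9801, q_9 = 1*701 + 209 = 910.
Check: 9801^2 - 116*910^2 = 96059601 - 96059600 = 1, so (x, y) = (9801, 910) solves the equation, and by the theorem it is the least positive solution.

(x, y) = (9801, 910)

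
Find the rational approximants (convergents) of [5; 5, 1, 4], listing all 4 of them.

Using the convergent recurrence p_i = a_i*p_{i-1} + p_{i-2}, q_i = a_i*q_{i-1} + q_{i-2} with p_{-2}=0, p_{-1}=1, q_{-2}=1, q_{-1}=0:
  i=0: a_0=5, p_0 = 5*1 + 0 = 5, q_0 = 5*0 + 1 = 1.
  i=1: a_1=5, p_1 = 5*5 + 1 = 26, q_1 = 5*1 + 0 = 5.
  i=2: a_2=1, p_2 = 1*26 + 5 = 31, q_2 = 1*5 + 1 = 6.
  i=3: a_3=4, p_3 = 4*31 + 26 = 150, q_3 = 4*6 + 5 = 29.

5/1, 26/5, 31/6, 150/29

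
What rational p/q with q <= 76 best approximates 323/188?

Expand x = 323/188 as a continued fraction with the Euclidean algorithm:
  323 = 1*188 + 135, so a_0 = 1.
  188 = 1*135 + 53, so a_1 = 1.
  135 = 2*53 + 29, so a_2 = 2.
  53 = 1*29 + 24, so a_3 = 1.
  29 = 1*24 + 5, so a_4 = 1.
  24 = 4*5 + 4, so a_5 = 4.
  5 = 1*4 + 1, so a_6 = 1.
  4 = 4*1 + 0, so a_7 = 4.
so x = [1; 1, 2, 1, 1, 4, 1, 4].
Convergents (p_i = a_i*p_{i-1} + p_{i-2}, q_i = a_i*q_{i-1} + q_{i-2} with p_{-2}=0, p_{-1}=1, q_{-2}=1, q_{-1}=0), until the denominator exceeds 76:
  i=0: a_0=1, p_0 = 1*1 + 0 = 1, q_0 = 1*0 + 1 = 1.
  i=1: a_1=1, p_1 = 1*1 + 1 = 2, q_1 = 1*1 + 0 = 1.
  i=2: a_2=2, p_2 = 2*2 + 1 = 5, q_2 = 2*1 + 1 = 3.
  i=3: a_3=1, p_3 = 1*5 + 2 = 7, q_3 = 1*3 + 1 = 4.
  i=4: a_4=1, p_4 = 1*7 + 5 = 12, q_4 = 1*4 + 3 = 7.
  i=5: a_5=4, p_5 = 4*12 + 7 = 55, q_5 = 4*7 + 4 = 32.
  i=6: a_6=1, p_6 = 1*55 + 12 = 67, q_6 = 1*32 + 7 = 39.
  i=7: a_7=4, p_7 = 4*67 + 55 = 323, q_7 = 4*39 + 32 = 188.
q_7 = 188 > 76, so the last convergent with denominator <= 76 is p_6/q_6 = 67/39.
The closest fraction with denominator <= 76 is either p_6/q_6 or the intermediate fraction (k*p_6 + p_5)/(k*q_6 + q_5) with the largest k >= 1 whose denominator stays <= 76; these approach x as k grows, and every other convergent or intermediate fraction in range is farther away.
Largest k: floor((76 - q_5)/q_6) = floor((76 - 32)/39) = 1.
That gives (1*67 + 55)/(1*39 + 32) = 122/71.
Compare the errors: |x - 67/39| = |323*39 - 67*188|/(188*39) = 1/7332, and |x - 122/71| = |323*71 - 122*188|/(188*71) = 3/13348.
Cross-multiplying, 1*13348 = 13348 < 21996 = 3*7332, so 1/7332 is smaller: the convergent 67/39 is closer to x than 122/71.

67/39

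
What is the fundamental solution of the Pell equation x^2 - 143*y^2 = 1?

(x, y) = (12, 1)

First expand sqrt(143) as a continued fraction. With x_i = (sqrt(143) + m_i)/d_i and (m_0, d_0) = (0, 1): a_0 = floor(sqrt(143)) = 11, since 11^2 = 121 <= 143 < 144 = 12^2.
Iterate m_{i+1} = d_i*a_i - m_i, d_{i+1} = (143 - m_{i+1}^2)/d_i, a_{i+1} = floor((a_0 + m_{i+1})/d_{i+1}):
  m_1 = 1*11 - 0 = 11, d_1 = (143 - 11^2)/1 = 22/1 = 22, a_1 = floor((11 + 11)/22) = 1.
  m_2 = 22*1 - 11 = 11, d_2 = (143 - 11^2)/22 = 22/22 = 1, a_2 = floor((11 + 11)/1) = 22.
  m_3 = 1*22 - 11 = 11, d_3 = (143 - 11^2)/1 = 22/1 = 22: (m_3, d_3) = (m_1, d_1) = (11, 22), so from here the quotients repeat a_1, a_2; the period length is 2.
So sqrt(143) = [11; (1, 22)] with period length k = 2.
k is even, so the fundamental solution of x^2 - 143y^2 = 1 is (p_{k-1}, q_{k-1}) = (p_1, q_1); compute convergents through index 1.
Convergents (p_i = a_i*p_{i-1} + p_{i-2}, q_i = a_i*q_{i-1} + q_{i-2} with p_{-2}=0, p_{-1}=1, q_{-2}=1, q_{-1}=0):
  i=0: a_0=11, p_0 = 11*1 + 0 = 11, q_0 = 11*0 + 1 = 1.
  i=1: a_1=1, p_1 = 1*11 + 1 = 12, q_1 = 1*1 + 0 = 1.
Check: 12^2 - 143*1^2 = 144 - 143 = 1, so (x, y) = (12, 1) solves the equation, and by the theorem it is the least positive solution.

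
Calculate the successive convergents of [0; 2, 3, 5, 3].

0/1, 1/2, 3/7, 16/37, 51/118

Using the convergent recurrence p_i = a_i*p_{i-1} + p_{i-2}, q_i = a_i*q_{i-1} + q_{i-2} with p_{-2}=0, p_{-1}=1, q_{-2}=1, q_{-1}=0:
  i=0: a_0=0, p_0 = 0*1 + 0 = 0, q_0 = 0*0 + 1 = 1.
  i=1: a_1=2, p_1 = 2*0 + 1 = 1, q_1 = 2*1 + 0 = 2.
  i=2: a_2=3, p_2 = 3*1 + 0 = 3, q_2 = 3*2 + 1 = 7.
  i=3: a_3=5, p_3 = 5*3 + 1 = 16, q_3 = 5*7 + 2 = 37.
  i=4: a_4=3, p_4 = 3*16 + 3 = 51, q_4 = 3*37 + 7 = 118.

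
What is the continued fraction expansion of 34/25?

[1; 2, 1, 3, 2]

Run the Euclidean algorithm on 34 and 25; the successive quotients are the partial quotients a_0, a_1, ... (each step inverts the fractional part left over by the previous one):
  34 = 1*25 + 9, so a_0 = 1.
  25 = 2*9 + 7, so a_1 = 2.
  9 = 1*7 + 2, so a_2 = 1.
  7 = 3*2 + 1, so a_3 = 3.
  2 = 2*1 + 0, so a_4 = 2.
The remainder reaches 0 after 5 divisions, so the expansion has 5 partial quotients, read off in order.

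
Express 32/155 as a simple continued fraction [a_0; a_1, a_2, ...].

[0; 4, 1, 5, 2, 2]

Run the Euclidean algorithm on 32 and 155; the successive quotients are the partial quotients a_0, a_1, ... (each step inverts the fractional part left over by the previous one):
  32 = 0*155 + 32, so a_0 = 0.
  155 = 4*32 + 27, so a_1 = 4.
  32 = 1*27 + 5, so a_2 = 1.
  27 = 5*5 + 2, so a_3 = 5.
  5 = 2*2 + 1, so a_4 = 2.
  2 = 2*1 + 0, so a_5 = 2.
The remainder reaches 0 after 6 divisions, so the expansion has 6 partial quotients, read off in order.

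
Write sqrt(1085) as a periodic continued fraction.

Write x_i = (sqrt(1085) + m_i)/d_i with (m_0, d_0) = (0, 1). a_0 = floor(sqrt(1085)) = 32, since 32^2 = 1024 <= 1085 < 1089 = 33^2.
Iterate m_{i+1} = d_i*a_i - m_i, d_{i+1} = (1085 - m_{i+1}^2)/d_i, a_{i+1} = floor((a_0 + m_{i+1})/d_{i+1}):
  m_1 = 1*32 - 0 = 32, d_1 = (1085 - 32^2)/1 = 61/1 = 61, a_1 = floor((32 + 32)/61) = 1.
  m_2 = 61*1 - 32 = 29, d_2 = (1085 - 29^2)/61 = 244/61 = 4, a_2 = floor((32 + 29)/4) = 15.
  m_3 = 4*15 - 29 = 31, d_3 = (1085 - 31^2)/4 = 124/4 = 31, a_3 = floor((32 + 31)/31) = 2.
  m_4 = 31*2 - 31 = 31, d_4 = (1085 - 31^2)/31 = 124/31 = 4, a_4 = floor((32 + 31)/4) = 15.
  m_5 = 4*15 - 31 = 29, d_5 = (1085 - 29^2)/4 = 244/4 = 61, a_5 = floor((32 + 29)/61) = 1.
  m_6 = 61*1 - 29 = 32, d_6 = (1085 - 32^2)/61 = 61/61 = 1, a_6 = floor((32 + 32)/1) = 64.
  m_7 = 1*64 - 32 = 32, d_7 = (1085 - 32^2)/1 = 61/1 = 61: (m_7, d_7) = (m_1, d_1) = (32, 61), so from here the quotients repeat a_1, ..., a_6; the period length is 6.
Hence the expansion of sqrt(1085) is a_0 = 32 followed by the repeating block 1, 15, 2, 15, 1, 64 (period 6).

[32; (1, 15, 2, 15, 1, 64)]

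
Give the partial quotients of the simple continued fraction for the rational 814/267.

Run the Euclidean algorithm on 814 and 267; the successive quotients are the partial quotients a_0, a_1, ... (each step inverts the fractional part left over by the previous one):
  814 = 3*267 + 13, so a_0 = 3.
  267 = 20*13 + 7, so a_1 = 20.
  13 = 1*7 + 6, so a_2 = 1.
  7 = 1*6 + 1, so a_3 = 1.
  6 = 6*1 + 0, so a_4 = 6.
The remainder reaches 0 after 5 divisions, so the expansion has 5 partial quotients, read off in order.

[3; 20, 1, 1, 6]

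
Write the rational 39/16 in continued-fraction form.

Run the Euclidean algorithm on 39 and 16; the successive quotients are the partial quotients a_0, a_1, ... (each step inverts the fractional part left over by the previous one):
  39 = 2*16 + 7, so a_0 = 2.
  16 = 2*7 + 2, so a_1 = 2.
  7 = 3*2 + 1, so a_2 = 3.
  2 = 2*1 + 0, so a_3 = 2.
The remainder reaches 0 after 4 divisions, so the expansion has 4 partial quotients, read off in order.

[2; 2, 3, 2]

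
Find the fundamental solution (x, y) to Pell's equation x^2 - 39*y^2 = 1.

(x, y) = (25, 4)

First expand sqrt(39) as a continued fraction. With x_i = (sqrt(39) + m_i)/d_i and (m_0, d_0) = (0, 1): a_0 = floor(sqrt(39)) = 6, since 6^2 = 36 <= 39 < 49 = 7^2.
Iterate m_{i+1} = d_i*a_i - m_i, d_{i+1} = (39 - m_{i+1}^2)/d_i, a_{i+1} = floor((a_0 + m_{i+1})/d_{i+1}):
  m_1 = 1*6 - 0 = 6, d_1 = (39 - 6^2)/1 = 3/1 = 3, a_1 = floor((6 + 6)/3) = 4.
  m_2 = 3*4 - 6 = 6, d_2 = (39 - 6^2)/3 = 3/3 = 1, a_2 = floor((6 + 6)/1) = 12.
  m_3 = 1*12 - 6 = 6, d_3 = (39 - 6^2)/1 = 3/1 = 3: (m_3, d_3) = (m_1, d_1) = (6, 3), so from here the quotients repeat a_1, a_2; the period length is 2.
So sqrt(39) = [6; (4, 12)] with period length k = 2.
k is even, so the fundamental solution of x^2 - 39y^2 = 1 is (p_{k-1}, q_{k-1}) = (p_1, q_1); compute convergents through index 1.
Convergents (p_i = a_i*p_{i-1} + p_{i-2}, q_i = a_i*q_{i-1} + q_{i-2} with p_{-2}=0, p_{-1}=1, q_{-2}=1, q_{-1}=0):
  i=0: a_0=6, p_0 = 6*1 + 0 = 6, q_0 = 6*0 + 1 = 1.
  i=1: a_1=4, p_1 = 4*6 + 1 = 25, q_1 = 4*1 + 0 = 4.
Check: 25^2 - 39*4^2 = 625 - 624 = 1, so (x, y) = (25, 4) solves the equation, and by the theorem it is the least positive solution.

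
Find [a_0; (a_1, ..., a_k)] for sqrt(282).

[16; (1, 3, 1, 4, 1, 3, 1, 32)]

Write x_i = (sqrt(282) + m_i)/d_i with (m_0, d_0) = (0, 1). a_0 = floor(sqrt(282)) = 16, since 16^2 = 256 <= 282 < 289 = 17^2.
Iterate m_{i+1} = d_i*a_i - m_i, d_{i+1} = (282 - m_{i+1}^2)/d_i, a_{i+1} = floor((a_0 + m_{i+1})/d_{i+1}):
  m_1 = 1*16 - 0 = 16, d_1 = (282 - 16^2)/1 = 26/1 = 26, a_1 = floor((16 + 16)/26) = 1.
  m_2 = 26*1 - 16 = 10, d_2 = (282 - 10^2)/26 = 182/26 = 7, a_2 = floor((16 + 10)/7) = 3.
  m_3 = 7*3 - 10 = 11, d_3 = (282 - 11^2)/7 = 161/7 = 23, a_3 = floor((16 + 11)/23) = 1.
  m_4 = 23*1 - 11 = 12, d_4 = (282 - 12^2)/23 = 138/23 = 6, a_4 = floor((16 + 12)/6) = 4.
  m_5 = 6*4 - 12 = 12, d_5 = (282 - 12^2)/6 = 138/6 = 23, a_5 = floor((16 + 12)/23) = 1.
  m_6 = 23*1 - 12 = 11, d_6 = (282 - 11^2)/23 = 161/23 = 7, a_6 = floor((16 + 11)/7) = 3.
  m_7 = 7*3 - 11 = 10, d_7 = (282 - 10^2)/7 = 182/7 = 26, a_7 = floor((16 + 10)/26) = 1.
  m_8 = 26*1 - 10 = 16, d_8 = (282 - 16^2)/26 = 26/26 = 1, a_8 = floor((16 + 16)/1) = 32.
  m_9 = 1*32 - 16 = 16, d_9 = (282 - 16^2)/1 = 26/1 = 26: (m_9, d_9) = (m_1, d_1) = (16, 26), so from here the quotients repeat a_1, ..., a_8; the period length is 8.
Hence the expansion of sqrt(282) is a_0 = 16 followed by the repeating block 1, 3, 1, 4, 1, 3, 1, 32 (period 8).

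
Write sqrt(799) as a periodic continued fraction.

[28; (3, 1, 3, 56)]

Write x_i = (sqrt(799) + m_i)/d_i with (m_0, d_0) = (0, 1). a_0 = floor(sqrt(799)) = 28, since 28^2 = 784 <= 799 < 841 = 29^2.
Iterate m_{i+1} = d_i*a_i - m_i, d_{i+1} = (799 - m_{i+1}^2)/d_i, a_{i+1} = floor((a_0 + m_{i+1})/d_{i+1}):
  m_1 = 1*28 - 0 = 28, d_1 = (799 - 28^2)/1 = 15/1 = 15, a_1 = floor((28 + 28)/15) = 3.
  m_2 = 15*3 - 28 = 17, d_2 = (799 - 17^2)/15 = 510/15 = 34, a_2 = floor((28 + 17)/34) = 1.
  m_3 = 34*1 - 17 = 17, d_3 = (799 - 17^2)/34 = 510/34 = 15, a_3 = floor((28 + 17)/15) = 3.
  m_4 = 15*3 - 17 = 28, d_4 = (799 - 28^2)/15 = 15/15 = 1, a_4 = floor((28 + 28)/1) = 56.
  m_5 = 1*56 - 28 = 28, d_5 = (799 - 28^2)/1 = 15/1 = 15: (m_5, d_5) = (m_1, d_1) = (28, 15), so from here the quotients repeat a_1, ..., a_4; the period length is 4.
Hence the expansion of sqrt(799) is a_0 = 28 followed by the repeating block 3, 1, 3, 56 (period 4).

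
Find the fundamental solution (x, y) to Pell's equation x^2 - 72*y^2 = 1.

(x, y) = (17, 2)

First expand sqrt(72) as a continued fraction. With x_i = (sqrt(72) + m_i)/d_i and (m_0, d_0) = (0, 1): a_0 = floor(sqrt(72)) = 8, since 8^2 = 64 <= 72 < 81 = 9^2.
Iterate m_{i+1} = d_i*a_i - m_i, d_{i+1} = (72 - m_{i+1}^2)/d_i, a_{i+1} = floor((a_0 + m_{i+1})/d_{i+1}):
  m_1 = 1*8 - 0 = 8, d_1 = (72 - 8^2)/1 = 8/1 = 8, a_1 = floor((8 + 8)/8) = 2.
  m_2 = 8*2 - 8 = 8, d_2 = (72 - 8^2)/8 = 8/8 = 1, a_2 = floor((8 + 8)/1) = 16.
  m_3 = 1*16 - 8 = 8, d_3 = (72 - 8^2)/1 = 8/1 = 8: (m_3, d_3) = (m_1, d_1) = (8, 8), so from here the quotients repeat a_1, a_2; the period length is 2.
So sqrt(72) = [8; (2, 16)] with period length k = 2.
k is even, so the fundamental solution of x^2 - 72y^2 = 1 is (p_{k-1}, q_{k-1}) = (p_1, q_1); compute convergents through index 1.
Convergents (p_i = a_i*p_{i-1} + p_{i-2}, q_i = a_i*q_{i-1} + q_{i-2} with p_{-2}=0, p_{-1}=1, q_{-2}=1, q_{-1}=0):
  i=0: a_0=8, p_0 = 8*1 + 0 = 8, q_0 = 8*0 + 1 = 1.
  i=1: a_1=2, p_1 = 2*8 + 1 = 17, q_1 = 2*1 + 0 = 2.
Check: 17^2 - 72*2^2 = 289 - 288 = 1, so (x, y) = (17, 2) solves the equation, and by the theorem it is the least positive solution.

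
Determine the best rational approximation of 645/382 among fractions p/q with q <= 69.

103/61

Expand x = 645/382 as a continued fraction with the Euclidean algorithm:
  645 = 1*382 + 263, so a_0 = 1.
  382 = 1*263 + 119, so a_1 = 1.
  263 = 2*119 + 25, so a_2 = 2.
  119 = 4*25 + 19, so a_3 = 4.
  25 = 1*19 + 6, so a_4 = 1.
  19 = 3*6 + 1, so a_5 = 3.
  6 = 6*1 + 0, so a_6 = 6.
so x = [1; 1, 2, 4, 1, 3, 6].
Convergents (p_i = a_i*p_{i-1} + p_{i-2}, q_i = a_i*q_{i-1} + q_{i-2} with p_{-2}=0, p_{-1}=1, q_{-2}=1, q_{-1}=0), until the denominator exceeds 69:
  i=0: a_0=1, p_0 = 1*1 + 0 = 1, q_0 = 1*0 + 1 = 1.
  i=1: a_1=1, p_1 = 1*1 + 1 = 2, q_1 = 1*1 + 0 = 1.
  i=2: a_2=2, p_2 = 2*2 + 1 = 5, q_2 = 2*1 + 1 = 3.
  i=3: a_3=4, p_3 = 4*5 + 2 = 22, q_3 = 4*3 + 1 = 13.
  i=4: a_4=1, p_4 = 1*22 + 5 = 27, q_4 = 1*13 + 3 = 16.
  i=5: a_5=3, p_5 = 3*27 + 22 = 103, q_5 = 3*16 + 13 = 61.
  i=6: a_6=6, p_6 = 6*103 + 27 = 645, q_6 = 6*61 + 16 = 382.
q_6 = 382 > 69, so the last convergent with denominator <= 69 is p_5/q_5 = 103/61.
The closest fraction with denominator <= 69 is either p_5/q_5 or the intermediate fraction (k*p_5 + p_4)/(k*q_5 + q_4) with the largest k >= 1 whose denominator stays <= 69; these approach x as k grows, and every other convergent or intermediate fraction in range is farther away.
Largest k: floor((69 - q_4)/q_5) = floor((69 - 16)/61) = 0.
Since k = 0, no intermediate fraction beyond p_5/q_5 has denominator <= 69, so the convergent 103/61 is the closest (its error is |645*61 - 103*382|/(382*61) = 1/23302).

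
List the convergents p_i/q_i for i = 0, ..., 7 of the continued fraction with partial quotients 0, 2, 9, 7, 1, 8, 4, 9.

Using the convergent recurrence p_i = a_i*p_{i-1} + p_{i-2}, q_i = a_i*q_{i-1} + q_{i-2} with p_{-2}=0, p_{-1}=1, q_{-2}=1, q_{-1}=0:
  i=0: a_0=0, p_0 = 0*1 + 0 = 0, q_0 = 0*0 + 1 = 1.
  i=1: a_1=2, p_1 = 2*0 + 1 = 1, q_1 = 2*1 + 0 = 2.
  i=2: a_2=9, p_2 = 9*1 + 0 = 9, q_2 = 9*2 + 1 = 19.
  i=3: a_3=7, p_3 = 7*9 + 1 = 64, q_3 = 7*19 + 2 = 135.
  i=4: a_4=1, p_4 = 1*64 + 9 = 73, q_4 = 1*135 + 19 = 154.
  i=5: a_5=8, p_5 = 8*73 + 64 = 648, q_5 = 8*154 + 135 = 1367.
  i=6: a_6=4, p_6 = 4*648 + 73 = 2665, q_6 = 4*1367 + 154 = 5622.
  i=7: a_7=9, p_7 = 9*2665 + 648 = 24633, q_7 = 9*5622 + 1367 = 51965.

0/1, 1/2, 9/19, 64/135, 73/154, 648/1367, 2665/5622, 24633/51965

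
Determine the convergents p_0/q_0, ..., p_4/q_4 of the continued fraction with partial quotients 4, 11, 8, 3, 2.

4/1, 45/11, 364/89, 1137/278, 2638/645

Using the convergent recurrence p_i = a_i*p_{i-1} + p_{i-2}, q_i = a_i*q_{i-1} + q_{i-2} with p_{-2}=0, p_{-1}=1, q_{-2}=1, q_{-1}=0:
  i=0: a_0=4, p_0 = 4*1 + 0 = 4, q_0 = 4*0 + 1 = 1.
  i=1: a_1=11, p_1 = 11*4 + 1 = 45, q_1 = 11*1 + 0 = 11.
  i=2: a_2=8, p_2 = 8*45 + 4 = 364, q_2 = 8*11 + 1 = 89.
  i=3: a_3=3, p_3 = 3*364 + 45 = 1137, q_3 = 3*89 + 11 = 278.
  i=4: a_4=2, p_4 = 2*1137 + 364 = 2638, q_4 = 2*278 + 89 = 645.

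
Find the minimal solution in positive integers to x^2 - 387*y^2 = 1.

First expand sqrt(387) as a continued fraction. With x_i = (sqrt(387) + m_i)/d_i and (m_0, d_0) = (0, 1): a_0 = floor(sqrt(387)) = 19, since 19^2 = 361 <= 387 < 400 = 20^2.
Iterate m_{i+1} = d_i*a_i - m_i, d_{i+1} = (387 - m_{i+1}^2)/d_i, a_{i+1} = floor((a_0 + m_{i+1})/d_{i+1}):
  m_1 = 1*19 - 0 = 19, d_1 = (387 - 19^2)/1 = 26/1 = 26, a_1 = floor((19 + 19)/26) = 1.
  m_2 = 26*1 - 19 = 7, d_2 = (387 - 7^2)/26 = 338/26 = 13, a_2 = floor((19 + 7)/13) = 2.
  m_3 = 13*2 - 7 = 19, d_3 = (387 - 19^2)/13 = 26/13 = 2, a_3 = floor((19 + 19)/2) = 19.
  m_4 = 2*19 - 19 = 19, d_4 = (387 - 19^2)/2 = 26/2 = 13, a_4 = floor((19 + 19)/13) = 2.
  m_5 = 13*2 - 19 = 7, d_5 = (387 - 7^2)/13 = 338/13 = 26, a_5 = floor((19 + 7)/26) = 1.
  m_6 = 26*1 - 7 = 19, d_6 = (387 - 19^2)/26 = 26/26 = 1, a_6 = floor((19 + 19)/1) = 38.
  m_7 = 1*38 - 19 = 19, d_7 = (387 - 19^2)/1 = 26/1 = 26: (m_7, d_7) = (m_1, d_1) = (19, 26), so from here the quotients repeat a_1, ..., a_6; the period length is 6.
So sqrt(387) = [19; (1, 2, 19, 2, 1, 38)] with period length k = 6.
k is even, so the fundamental solution of x^2 - 387y^2 = 1 is (p_{k-1}, q_{k-1}) = (p_5, q_5); compute convergents through index 5.
Convergents (p_i = a_i*p_{i-1} + p_{i-2}, q_i = a_i*q_{i-1} + q_{i-2} with p_{-2}=0, p_{-1}=1, q_{-2}=1, q_{-1}=0):
  i=0: a_0=19, p_0 = 19*1 + 0 = 19, q_0 = 19*0 + 1 = 1.
  i=1: a_1=1, p_1 = 1*19 + 1 = 20, q_1 = 1*1 + 0 = 1.
  i=2: a_2=2, p_2 = 2*20 + 19 = 59, q_2 = 2*1 + 1 = 3.
  i=3: a_3=19, p_3 = 19*59 + 20 = 1141, q_3 = 19*3 + 1 = 58.
  i=4: a_4=2, p_4 = 2*1141 + 59 = 2341, q_4 = 2*58 + 3 = 119.
  i=5: a_5=1, p_5 = 1*2341 + 1141 = 3482, q_5 = 1*119 + 58 = 177.
Check: 3482^2 - 387*177^2 = 12124324 - 12124323 = 1, so (x, y) = (3482, 177) solves the equation, and by the theorem it is the least positive solution.

(x, y) = (3482, 177)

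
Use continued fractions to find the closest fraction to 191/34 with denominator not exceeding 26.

118/21

Expand x = 191/34 as a continued fraction with the Euclidean algorithm:
  191 = 5*34 + 21, so a_0 = 5.
  34 = 1*21 + 13, so a_1 = 1.
  21 = 1*13 + 8, so a_2 = 1.
  13 = 1*8 + 5, so a_3 = 1.
  8 = 1*5 + 3, so a_4 = 1.
  5 = 1*3 + 2, so a_5 = 1.
  3 = 1*2 + 1, so a_6 = 1.
  2 = 2*1 + 0, so a_7 = 2.
so x = [5; 1, 1, 1, 1, 1, 1, 2].
Convergents (p_i = a_i*p_{i-1} + p_{i-2}, q_i = a_i*q_{i-1} + q_{i-2} with p_{-2}=0, p_{-1}=1, q_{-2}=1, q_{-1}=0), until the denominator exceeds 26:
  i=0: a_0=5, p_0 = 5*1 + 0 = 5, q_0 = 5*0 + 1 = 1.
  i=1: a_1=1, p_1 = 1*5 + 1 = 6, q_1 = 1*1 + 0 = 1.
  i=2: a_2=1, p_2 = 1*6 + 5 = 11, q_2 = 1*1 + 1 = 2.
  i=3: a_3=1, p_3 = 1*11 + 6 = 17, q_3 = 1*2 + 1 = 3.
  i=4: a_4=1, p_4 = 1*17 + 11 = 28, q_4 = 1*3 + 2 = 5.
  i=5: a_5=1, p_5 = 1*28 + 17 = 45, q_5 = 1*5 + 3 = 8.
  i=6: a_6=1, p_6 = 1*45 + 28 = 73, q_6 = 1*8 + 5 = 13.
  i=7: a_7=2, p_7 = 2*73 + 45 = 191, q_7 = 2*13 + 8 = 34.
q_7 = 34 > 26, so the last convergent with denominator <= 26 is p_6/q_6 = 73/13.
The closest fraction with denominator <= 26 is either p_6/q_6 or the intermediate fraction (k*p_6 + p_5)/(k*q_6 + q_5) with the largest k >= 1 whose denominator stays <= 26; these approach x as k grows, and every other convergent or intermediate fraction in range is farther away.
Largest k: floor((26 - q_5)/q_6) = floor((26 - 8)/13) = 1.
That gives (1*73 + 45)/(1*13 + 8) = 118/21.
Compare the errors: |x - 73/13| = |191*13 - 73*34|/(34*13) = 1/442, and |x - 118/21| = |191*21 - 118*34|/(34*21) = 1/714.
Cross-multiplying, 1*442 = 442 < 714 = 1*714, so 1/714 is smaller: the intermediate fraction 118/21 is closer to x than 73/13.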